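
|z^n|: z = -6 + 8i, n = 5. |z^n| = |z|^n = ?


|z| = sqrt(36+64) = sqrt(100) = 10
|z^5| = |z|^5 = 10^5 = 100000

|z^5| = 100000


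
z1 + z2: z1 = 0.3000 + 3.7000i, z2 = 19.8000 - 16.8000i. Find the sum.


Real: 0.3 + 19.8 = 20.1
Imag: 3.7 - 16.8 = -13.1

20.1000 - 13.1000i


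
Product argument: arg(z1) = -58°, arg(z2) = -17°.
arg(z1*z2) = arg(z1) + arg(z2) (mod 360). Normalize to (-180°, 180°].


arg(z1*z2) = -58° - 17° = -75°
Normalized to (-180°, 180°]: -75°

-75°


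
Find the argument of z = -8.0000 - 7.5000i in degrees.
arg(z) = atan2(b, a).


Re = -8, Im = -7.5
arg = atan2(-7.5, -8) = -136.8476 degrees

arg(z) = -136.8476 degrees


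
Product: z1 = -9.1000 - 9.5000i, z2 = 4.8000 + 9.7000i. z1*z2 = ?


Real = -9.1*4.8 - (-9.5)*9.7 = -43.68 - (-92.15) = 48.47
Imag = -9.1*9.7 + 4.8*(-9.5) = -88.27 - (45.6) = -133.87

48.4700 - 133.8700i


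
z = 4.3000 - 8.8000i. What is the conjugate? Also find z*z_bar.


z_bar = 4.3000 + 8.8000i
z*z_bar = 4.3^2 + (-8.8)^2 = 18.49 + 77.44 = 95.93

z_bar = 4.3000 + 8.8000i, z*z_bar = 95.93


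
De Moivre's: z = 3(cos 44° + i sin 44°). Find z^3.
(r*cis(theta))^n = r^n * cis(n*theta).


r^3 = 3^3 = 27
n*theta = 3*44° = 132° = 132° (mod 360)
a = 27*cos(132°) = -18.0665
b = 27*sin(132°) = 20.0649

27 cis(132°) = -18.0665 + 20.0649i


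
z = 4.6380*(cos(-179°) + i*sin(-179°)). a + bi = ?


a = 4.6380*cos(-179°) = 4.6380*(-0.99985) = -4.6373
b = 4.6380*sin(-179°) = 4.6380*(-0.01745) = -0.0809

-4.6373 - 0.0809i


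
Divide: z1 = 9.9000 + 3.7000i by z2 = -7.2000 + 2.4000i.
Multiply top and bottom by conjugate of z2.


Conjugate of z2 = -7.2000 - 2.4000i
Numerator: (9.9000 + 3.7000i)(-7.2000 - 2.4000i) = -62.4000 - 50.4000i
Denominator: (-7.2)^2 + 2.4^2 = 57.6
Result = (-62.4000 - 50.4000i)/57.6

-1.0833 - 0.8750i


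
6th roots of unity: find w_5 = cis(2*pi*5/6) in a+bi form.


Angle = 360*5/6 = 300°
a = cos(300°) = 0.5000
b = sin(300°) = -0.8660

0.5000 - 0.8660i


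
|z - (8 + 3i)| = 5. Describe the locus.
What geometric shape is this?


|z - z0| = r is a circle with center z0 and radius r.
Center = (8, 3), radius = 5

Circle with center (8, 3) and radius 5


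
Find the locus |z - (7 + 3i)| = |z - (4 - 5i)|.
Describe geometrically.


Equal distances means the locus is the perpendicular bisector of z1 and z2.
Midpoint = ((7+4)/2, (3+(-5))/2) = (5.5000, -1.0000)

Perpendicular bisector through (5.5000, -1.0000)


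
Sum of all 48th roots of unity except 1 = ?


With w = e^(2*pi*i/48), all 48 of the 48th roots of unity w^0 = 1, w, ..., w^(47) sum to 0: 1 + w + ... + w^(47) = (1 - w^48)/(1 - w) = 0 since w^48 = 1, w ≠ 1.
Removing the root 1: w + w^2 + ... + w^(47) = 0 - 1 = -1

Sum = -1


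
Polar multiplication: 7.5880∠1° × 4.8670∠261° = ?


r = 7.5880 * 4.8670 = 36.9308
theta = 1° + 261° = 262° = 262° (mod 360)

36.9308 cis(262°)


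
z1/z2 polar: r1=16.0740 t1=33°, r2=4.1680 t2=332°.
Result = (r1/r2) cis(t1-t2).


r = 16.0740 / 4.1680 = 3.8565
theta = 33° - 332° = -299° = 61° (mod 360)

3.8565 cis(61°)


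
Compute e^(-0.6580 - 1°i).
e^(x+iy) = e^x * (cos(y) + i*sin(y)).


e^-0.6580 = 0.5179
cos(-1°) = 0.9998
sin(-1°) = -0.01745
Real = 0.5179*0.9998 = 0.5178
Imag = 0.5179*(-0.01745) = -0.0090

0.5178 - 0.0090i


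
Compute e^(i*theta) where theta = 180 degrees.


cos(180°) = -1.0000
sin(180°) = 0

e^(i*180°) = -1.0000 + 0i


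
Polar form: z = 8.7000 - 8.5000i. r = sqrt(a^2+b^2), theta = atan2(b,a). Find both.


r = sqrt(75.69+72.25) = sqrt(147.94) = 12.1631
theta = atan2(-8.5, 8.7) = -44.3338 degrees

r = 12.1631, theta = -44.3338 degrees


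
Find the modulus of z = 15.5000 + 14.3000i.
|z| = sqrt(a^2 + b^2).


|z| = sqrt(15.5^2 + 14.3^2) = sqrt(240.25 + 204.49) = sqrt(444.74) = 21.0889

|z| = 21.0889


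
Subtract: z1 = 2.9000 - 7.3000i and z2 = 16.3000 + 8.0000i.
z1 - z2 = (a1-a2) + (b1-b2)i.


Real: 2.9 - 16.3 = -13.4
Imag: -7.3 - 8 = -15.3

-13.4000 - 15.3000i


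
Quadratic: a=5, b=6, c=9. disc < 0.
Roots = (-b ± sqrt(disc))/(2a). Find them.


disc = 6^2 - 4*5*9 = 36 - 180 = -144
sqrt(|disc|) = sqrt(144) = 12.0000
Real part = -6/(2*5) = -0.6000
Imag part = 12.0000/(2*5) = 1.2000

-0.6000 ± 1.2000i


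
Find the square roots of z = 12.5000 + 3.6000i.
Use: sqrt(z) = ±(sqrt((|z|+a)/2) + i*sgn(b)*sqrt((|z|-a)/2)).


|z| = sqrt(156.25+12.96) = 13.0081
sqrt((|z|+a)/2) = sqrt((13.0081+12.5)/2) = sqrt(12.7540) = 3.5713
sqrt((|z|-a)/2) = sqrt((13.0081-12.5)/2) = sqrt(0.2540) = 0.5040

±(3.5713 + 0.5040i) i.e. 3.5713 + 0.5040i and -3.5713 - 0.5040i


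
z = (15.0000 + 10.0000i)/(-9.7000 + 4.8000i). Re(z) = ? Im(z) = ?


Multiply by conjugate: (15.0000 + 10.0000i)(-9.7000 - 4.8000i) / ((-9.7)^2 + 4.8^2)
Numerator real = 15*(-9.7) + 10*4.8 = -97.5
Numerator imag = 10*(-9.7) - 15*4.8 = -169
Denominator = 117.13
Re(z) = -97.5/117.13 = -0.8324
Im(z) = -169/117.13 = -1.4428

Re(z) = -0.8324, Im(z) = -1.4428


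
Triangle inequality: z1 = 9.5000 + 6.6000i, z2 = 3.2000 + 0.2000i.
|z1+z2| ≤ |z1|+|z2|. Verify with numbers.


|z1| = sqrt(9.5^2 + 6.6^2) = sqrt(133.81) = 11.5676
|z2| = sqrt(3.2^2 + 0.2^2) = sqrt(10.28) = 3.2062
z1+z2 = 12.7000 + 6.8000i
|z1+z2| = sqrt(207.53) = 14.4059
|z1|+|z2| = 11.5676 + 3.2062 = 14.7738

|z1+z2| = 14.4059 ≤ |z1|+|z2| = 14.7738 (verified)


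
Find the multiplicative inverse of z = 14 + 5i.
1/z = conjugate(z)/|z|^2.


|z|^2 = 196+25 = 221
1/z = (14 - 5i)/221

1/z = 0.0633 - 0.0226i


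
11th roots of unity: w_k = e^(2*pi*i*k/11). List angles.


The 11th roots of unity are cis(360k/11°) for k=0..10
Angle step = 360/11 = 32.7273°
Primitive root: cis(32.7273°)
Primitive root = 0.8413 + 0.5406i

11 roots at angles: 0°, 32.7273°, 65.4545°, 98.1818°, 130.9091°, 163.6364°, 196.3636°, 229.0909°, 261.8182°, 294.5455°, 327.2727°


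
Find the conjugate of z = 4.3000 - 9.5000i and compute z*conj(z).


z_bar = 4.3000 + 9.5000i
z*z_bar = 4.3^2 + (-9.5)^2 = 18.49 + 90.25 = 108.74

z_bar = 4.3000 + 9.5000i, z*z_bar = 108.74


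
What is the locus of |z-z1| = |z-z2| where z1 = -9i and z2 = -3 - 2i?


Equal distances means the locus is the perpendicular bisector of z1 and z2.
Midpoint = ((0+(-3))/2, (-9+(-2))/2) = (-1.5000, -5.5000)

Perpendicular bisector through (-1.5000, -5.5000)


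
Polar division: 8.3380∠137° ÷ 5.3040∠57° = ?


r = 8.3380 / 5.3040 = 1.5720
theta = 137° - 57° = 80° = 80° (mod 360)

1.5720 cis(80°)


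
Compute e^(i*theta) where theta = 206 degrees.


cos(206°) = -0.8988
sin(206°) = -0.4384

e^(i*206°) = -0.8988 - 0.4384i


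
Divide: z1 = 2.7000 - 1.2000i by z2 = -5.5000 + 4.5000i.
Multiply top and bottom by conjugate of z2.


Conjugate of z2 = -5.5000 - 4.5000i
Numerator: (2.7000 - 1.2000i)(-5.5000 - 4.5000i) = -20.2500 - 5.5500i
Denominator: (-5.5)^2 + 4.5^2 = 50.5
Result = (-20.2500 - 5.5500i)/50.5

-0.4010 - 0.1099i


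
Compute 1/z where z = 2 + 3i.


|z|^2 = 4+9 = 13
1/z = (2 - 3i)/13

1/z = 0.1538 - 0.2308i


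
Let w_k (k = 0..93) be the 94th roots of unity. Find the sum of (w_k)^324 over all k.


The roots are w_k = w^k with w = e^(2*pi*i/94), and (w^k)^324 = (w^324)^k.
So S = 1 + u + u^2 + ... + u^(93) with u = w^324.
324 = 3*94 + 42, so 324 is not a multiple of 94: u = (w^94)^3 * w^42 = w^42 ≠ 1 (w is a primitive 94th root), while u^94 = (w^94)^324 = 1.
Geometric series: S = (1 - u^94)/(1 - u) = (1 - 1)/(1 - u) = 0

S = 0


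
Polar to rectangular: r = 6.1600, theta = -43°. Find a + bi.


a = 6.1600*cos(-43°) = 6.1600*0.73135 = 4.5051
b = 6.1600*sin(-43°) = 6.1600*(-0.682) = -4.2011

4.5051 - 4.2011i


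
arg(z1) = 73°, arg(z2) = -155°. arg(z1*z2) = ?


arg(z1*z2) = 73° - 155° = -82°
Normalized to (-180°, 180°]: -82°

-82°


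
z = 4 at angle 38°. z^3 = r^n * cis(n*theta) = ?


r^3 = 4^3 = 64
n*theta = 3*38° = 114° = 114° (mod 360)
a = 64*cos(114°) = -26.0311
b = 64*sin(114°) = 58.4669

64 cis(114°) = -26.0311 + 58.4669i


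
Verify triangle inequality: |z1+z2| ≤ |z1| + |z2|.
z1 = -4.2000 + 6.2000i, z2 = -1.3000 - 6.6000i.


|z1| = sqrt((-4.2)^2 + 6.2^2) = sqrt(56.08) = 7.4887
|z2| = sqrt((-1.3)^2 + (-6.6)^2) = sqrt(45.25) = 6.7268
z1+z2 = -5.5000 - 0.4000i
|z1+z2| = sqrt(30.41) = 5.5145
|z1|+|z2| = 7.4887 + 6.7268 = 14.2155

|z1+z2| = 5.5145 ≤ |z1|+|z2| = 14.2155 (verified)


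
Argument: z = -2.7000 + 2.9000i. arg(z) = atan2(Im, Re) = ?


Re = -2.7, Im = 2.9
arg = atan2(2.9, -2.7) = 132.9546 degrees

arg(z) = 132.9546 degrees


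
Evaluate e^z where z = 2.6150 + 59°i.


e^2.6150 = 13.6672
cos(59°) = 0.515038
sin(59°) = 0.85717
Real = 13.6672*0.515038 = 7.0391
Imag = 13.6672*0.85717 = 11.7151

7.0391 + 11.7151i


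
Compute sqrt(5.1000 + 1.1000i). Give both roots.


|z| = sqrt(26.01+1.21) = 5.2173
sqrt((|z|+a)/2) = sqrt((5.2173+5.1)/2) = sqrt(5.1586) = 2.2713
sqrt((|z|-a)/2) = sqrt((5.2173-5.1)/2) = sqrt(0.0586) = 0.2422

±(2.2713 + 0.2422i) i.e. 2.2713 + 0.2422i and -2.2713 - 0.2422i


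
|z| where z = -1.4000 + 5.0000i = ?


|z| = sqrt((-1.4)^2 + 5^2) = sqrt(1.96 + 25) = sqrt(26.96) = 5.1923

|z| = 5.1923


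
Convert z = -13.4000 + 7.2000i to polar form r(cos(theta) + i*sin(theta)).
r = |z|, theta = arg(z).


r = sqrt(179.56+51.84) = sqrt(231.4) = 15.2118
theta = atan2(7.2, -13.4) = 151.7503 degrees

r = 15.2118, theta = 151.7503 degrees


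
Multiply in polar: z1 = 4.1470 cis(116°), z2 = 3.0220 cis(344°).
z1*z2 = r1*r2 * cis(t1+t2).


r = 4.1470 * 3.0220 = 12.5322
theta = 116° + 344° = 460° = 100° (mod 360)

12.5322 cis(100°)


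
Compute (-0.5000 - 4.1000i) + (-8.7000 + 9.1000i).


Real: -0.5 - 8.7 = -9.2
Imag: -4.1 + 9.1 = 5

-9.2000 + 5.0000i


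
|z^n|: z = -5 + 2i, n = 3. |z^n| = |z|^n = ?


|z| = sqrt(25+4) = sqrt(29) = 5.3852
|z^3| = |z|^3 = (sqrt(29))^3 = 29*sqrt(29)

|z^3| = 29*sqrt(29) ≈ 156.1698


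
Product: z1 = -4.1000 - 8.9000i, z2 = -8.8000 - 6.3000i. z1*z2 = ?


Real = -4.1*(-8.8) - (-8.9)*(-6.3) = 36.08 - 56.07 = -19.99
Imag = -4.1*(-6.3) - (8.8)*(-8.9) = 25.83 + 78.32 = 104.15

-19.9900 + 104.1500i


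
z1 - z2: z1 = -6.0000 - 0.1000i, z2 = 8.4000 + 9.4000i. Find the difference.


Real: -6 - 8.4 = -14.4
Imag: -0.1 - 9.4 = -9.5

-14.4000 - 9.5000i


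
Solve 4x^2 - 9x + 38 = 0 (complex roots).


disc = (-9)^2 - 4*4*38 = 81 - 608 = -527
sqrt(|disc|) = sqrt(527) = 22.9565
Real part = 9/(2*4) = 1.1250
Imag part = 22.9565/(2*4) = 2.8696

1.1250 ± 2.8696i


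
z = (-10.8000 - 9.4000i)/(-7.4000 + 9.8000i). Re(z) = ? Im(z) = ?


Multiply by conjugate: (-10.8000 - 9.4000i)(-7.4000 - 9.8000i) / ((-7.4)^2 + 9.8^2)
Numerator real = -10.8*(-7.4) - (9.4)*9.8 = -12.2
Numerator imag = -9.4*(-7.4) - (-10.8)*9.8 = 175.4
Denominator = 150.8
Re(z) = -12.2/150.8 = -0.0809
Im(z) = 175.4/150.8 = 1.1631

Re(z) = -0.0809, Im(z) = 1.1631


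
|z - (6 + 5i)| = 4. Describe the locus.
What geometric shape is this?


|z - z0| = r is a circle with center z0 and radius r.
Center = (6, 5), radius = 4

Circle with center (6, 5) and radius 4


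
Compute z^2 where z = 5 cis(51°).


r^2 = 5^2 = 25
n*theta = 2*51° = 102° = 102° (mod 360)
a = 25*cos(102°) = -5.1978
b = 25*sin(102°) = 24.4537

25 cis(102°) = -5.1978 + 24.4537i


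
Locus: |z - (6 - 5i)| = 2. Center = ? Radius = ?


|z - z0| = r is a circle with center z0 and radius r.
Center = (6, -5), radius = 2

Circle with center (6, -5) and radius 2


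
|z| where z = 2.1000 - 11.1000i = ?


|z| = sqrt(2.1^2 + (-11.1)^2) = sqrt(4.41 + 123.21) = sqrt(127.62) = 11.2969

|z| = 11.2969


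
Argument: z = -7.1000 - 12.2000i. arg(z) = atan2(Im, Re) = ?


Re = -7.1, Im = -12.2
arg = atan2(-12.2, -7.1) = -120.1980 degrees

arg(z) = -120.1980 degrees


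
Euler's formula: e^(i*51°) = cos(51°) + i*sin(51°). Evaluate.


cos(51°) = 0.6293
sin(51°) = 0.7771

e^(i*51°) = 0.6293 + 0.7771i


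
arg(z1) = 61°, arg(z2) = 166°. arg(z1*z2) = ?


arg(z1*z2) = 61° + 166° = 227°
Normalized to (-180°, 180°]: -133°

-133°


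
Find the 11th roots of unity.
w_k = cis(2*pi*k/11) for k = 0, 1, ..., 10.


The 11th roots of unity are cis(360k/11°) for k=0..10
Angle step = 360/11 = 32.7273°
Primitive root: cis(32.7273°)
Primitive root = 0.8413 + 0.5406i

11 roots at angles: 0°, 32.7273°, 65.4545°, 98.1818°, 130.9091°, 163.6364°, 196.3636°, 229.0909°, 261.8182°, 294.5455°, 327.2727°


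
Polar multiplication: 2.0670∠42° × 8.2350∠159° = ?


r = 2.0670 * 8.2350 = 17.0217
theta = 42° + 159° = 201° = 201° (mod 360)

17.0217 cis(201°)


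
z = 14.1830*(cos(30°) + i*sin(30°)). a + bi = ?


a = 14.1830*cos(30°) = 14.1830*0.866025 = 12.2828
b = 14.1830*sin(30°) = 14.1830*0.5 = 7.0915

12.2828 + 7.0915i


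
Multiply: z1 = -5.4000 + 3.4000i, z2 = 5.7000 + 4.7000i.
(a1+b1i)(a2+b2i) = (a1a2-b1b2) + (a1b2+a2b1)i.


Real = -5.4*5.7 - 3.4*4.7 = -30.78 - 15.98 = -46.76
Imag = -5.4*4.7 + 5.7*3.4 = -25.38 + 19.38 = -6

-46.7600 - 6.0000i


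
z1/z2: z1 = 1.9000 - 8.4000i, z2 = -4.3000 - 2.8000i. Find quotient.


Conjugate of z2 = -4.3000 + 2.8000i
Numerator: (1.9000 - 8.4000i)(-4.3000 + 2.8000i) = 15.3500 + 41.4400i
Denominator: (-4.3)^2 + (-2.8)^2 = 26.33
Result = (15.3500 + 41.4400i)/26.33

0.5830 + 1.5739i


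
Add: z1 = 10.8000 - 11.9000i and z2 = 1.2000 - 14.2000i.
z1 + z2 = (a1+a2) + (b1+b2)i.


Real: 10.8 + 1.2 = 12
Imag: -11.9 - 14.2 = -26.1

12.0000 - 26.1000i


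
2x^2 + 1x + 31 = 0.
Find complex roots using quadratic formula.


disc = 1^2 - 4*2*31 = 1 - 248 = -247
sqrt(|disc|) = sqrt(247) = 15.7162
Real part = -1/(2*2) = -0.2500
Imag part = 15.7162/(2*2) = 3.9291

-0.2500 ± 3.9291i


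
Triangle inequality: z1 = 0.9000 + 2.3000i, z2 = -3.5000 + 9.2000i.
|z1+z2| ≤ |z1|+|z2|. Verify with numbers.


|z1| = sqrt(0.9^2 + 2.3^2) = sqrt(6.1) = 2.4698
|z2| = sqrt((-3.5)^2 + 9.2^2) = sqrt(96.89) = 9.8433
z1+z2 = -2.6000 + 11.5000i
|z1+z2| = sqrt(139.01) = 11.7903
|z1|+|z2| = 2.4698 + 9.8433 = 12.3131

|z1+z2| = 11.7903 ≤ |z1|+|z2| = 12.3131 (verified)


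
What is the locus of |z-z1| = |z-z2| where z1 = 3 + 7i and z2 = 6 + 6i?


Equal distances means the locus is the perpendicular bisector of z1 and z2.
Midpoint = ((3+6)/2, (7+6)/2) = (4.5000, 6.5000)

Perpendicular bisector through (4.5000, 6.5000)


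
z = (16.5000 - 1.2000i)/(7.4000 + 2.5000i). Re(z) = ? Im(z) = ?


Multiply by conjugate: (16.5000 - 1.2000i)(7.4000 - 2.5000i) / (7.4^2 + 2.5^2)
Numerator real = 16.5*7.4 - (1.2)*2.5 = 119.1
Numerator imag = -1.2*7.4 - 16.5*2.5 = -50.13
Denominator = 61.01
Re(z) = 119.1/61.01 = 1.9521
Im(z) = -50.13/61.01 = -0.8217

Re(z) = 1.9521, Im(z) = -0.8217


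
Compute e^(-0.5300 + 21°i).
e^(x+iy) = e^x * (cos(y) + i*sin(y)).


e^-0.5300 = 0.5886
cos(21°) = 0.9336
sin(21°) = 0.35837
Real = 0.5886*0.9336 = 0.5495
Imag = 0.5886*0.35837 = 0.2109

0.5495 + 0.2109i


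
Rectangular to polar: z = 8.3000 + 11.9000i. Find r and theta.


r = sqrt(68.89+141.61) = sqrt(210.5) = 14.5086
theta = atan2(11.9, 8.3) = 55.1050 degrees

r = 14.5086, theta = 55.1050 degrees


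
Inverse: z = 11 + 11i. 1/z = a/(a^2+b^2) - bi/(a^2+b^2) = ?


|z|^2 = 121+121 = 242
1/z = (11 - 11i)/242

1/z = 0.0455 - 0.0455i


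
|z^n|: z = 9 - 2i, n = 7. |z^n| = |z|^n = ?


|z| = sqrt(81+4) = sqrt(85) = 9.2195
|z^7| = |z|^7 = (sqrt(85))^7 = 85^3 * sqrt(85) = 614125*sqrt(85)

|z^7| = 614125*sqrt(85) ≈ 5661952.7398


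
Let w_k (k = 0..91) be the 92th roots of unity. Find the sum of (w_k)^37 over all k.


The roots are w_k = w^k with w = e^(2*pi*i/92), and (w^k)^37 = (w^37)^k.
So S = 1 + u + u^2 + ... + u^(91) with u = w^37.
37 = 0*92 + 37, so 37 is not a multiple of 92: u = w^37 ≠ 1 (w is a primitive 92th root), while u^92 = (w^92)^37 = 1.
Geometric series: S = (1 - u^92)/(1 - u) = (1 - 1)/(1 - u) = 0

S = 0


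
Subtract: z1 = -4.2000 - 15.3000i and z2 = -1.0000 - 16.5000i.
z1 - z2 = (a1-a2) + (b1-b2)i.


Real: -4.2 + 1 = -3.2
Imag: -15.3 + 16.5 = 1.2

-3.2000 + 1.2000i


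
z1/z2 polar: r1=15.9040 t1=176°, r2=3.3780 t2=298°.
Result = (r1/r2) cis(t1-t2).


r = 15.9040 / 3.3780 = 4.7081
theta = 176° - 298° = -122° = 238° (mod 360)

4.7081 cis(238°)


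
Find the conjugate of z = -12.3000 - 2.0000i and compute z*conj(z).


z_bar = -12.3000 + 2.0000i
z*z_bar = (-12.3)^2 + (-2)^2 = 151.29 + 4 = 155.29

z_bar = -12.3000 + 2.0000i, z*z_bar = 155.29


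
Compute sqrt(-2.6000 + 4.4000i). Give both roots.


|z| = sqrt(6.76+19.36) = 5.1108
sqrt((|z|+a)/2) = sqrt((5.1108+(-2.6))/2) = sqrt(1.2554) = 1.1204
sqrt((|z|-a)/2) = sqrt((5.1108-(-2.6))/2) = sqrt(3.8554) = 1.9635

±(1.1204 + 1.9635i) i.e. 1.1204 + 1.9635i and -1.1204 - 1.9635i


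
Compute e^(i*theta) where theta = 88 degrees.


cos(88°) = 0.0349
sin(88°) = 0.9994

e^(i*88°) = 0.0349 + 0.9994i


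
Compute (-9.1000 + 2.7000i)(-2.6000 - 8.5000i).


Real = -9.1*(-2.6) - 2.7*(-8.5) = 23.66 - (-22.95) = 46.61
Imag = -9.1*(-8.5) - (2.6)*2.7 = 77.35 - (7.02) = 70.33

46.6100 + 70.3300i


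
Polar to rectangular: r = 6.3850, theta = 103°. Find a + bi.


a = 6.3850*cos(103°) = 6.3850*(-0.22495) = -1.4363
b = 6.3850*sin(103°) = 6.3850*0.97437 = 6.2214

-1.4363 + 6.2214i


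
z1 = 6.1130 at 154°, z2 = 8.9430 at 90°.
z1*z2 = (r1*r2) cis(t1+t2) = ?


r = 6.1130 * 8.9430 = 54.6686
theta = 154° + 90° = 244° = 244° (mod 360)

54.6686 cis(244°)


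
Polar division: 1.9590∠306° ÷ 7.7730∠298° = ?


r = 1.9590 / 7.7730 = 0.2520
theta = 306° - 298° = 8° = 8° (mod 360)

0.2520 cis(8°)


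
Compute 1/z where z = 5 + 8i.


|z|^2 = 25+64 = 89
1/z = (5 - 8i)/89

1/z = 0.0562 - 0.0899i


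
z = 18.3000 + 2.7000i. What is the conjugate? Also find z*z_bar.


z_bar = 18.3000 - 2.7000i
z*z_bar = 18.3^2 + 2.7^2 = 334.89 + 7.29 = 342.18

z_bar = 18.3000 - 2.7000i, z*z_bar = 342.18


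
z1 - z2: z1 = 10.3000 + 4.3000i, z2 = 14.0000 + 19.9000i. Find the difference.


Real: 10.3 - 14 = -3.7
Imag: 4.3 - 19.9 = -15.6

-3.7000 - 15.6000i


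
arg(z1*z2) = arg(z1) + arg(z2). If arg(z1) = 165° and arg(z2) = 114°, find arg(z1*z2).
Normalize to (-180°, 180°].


arg(z1*z2) = 165° + 114° = 279°
Normalized to (-180°, 180°]: -81°

-81°


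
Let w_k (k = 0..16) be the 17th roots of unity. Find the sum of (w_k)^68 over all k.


The roots are w_k = w^k with w = e^(2*pi*i/17), and (w^k)^68 = (w^68)^k.
So S = 1 + u + u^2 + ... + u^(16) with u = w^68.
68 = 4*17 + 0, so 68 is a multiple of 17 and u = (w^17)^4 = 1.
Every one of the 17 terms equals 1: S = 17

S = 17


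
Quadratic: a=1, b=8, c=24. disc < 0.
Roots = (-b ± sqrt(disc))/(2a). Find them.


disc = 8^2 - 4*1*24 = 64 - 96 = -32
sqrt(|disc|) = sqrt(32) = 5.6569
Real part = -8/(2*1) = -4.0000
Imag part = 5.6569/(2*1) = 2.8284

-4.0000 ± 2.8284i


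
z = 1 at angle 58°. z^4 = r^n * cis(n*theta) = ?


r^4 = 1^4 = 1
n*theta = 4*58° = 232° = 232° (mod 360)
a = 1*cos(232°) = -0.6157
b = 1*sin(232°) = -0.7880

1 cis(232°) = -0.6157 - 0.7880i


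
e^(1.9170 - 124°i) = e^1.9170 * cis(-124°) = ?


e^1.9170 = 6.8005
cos(-124°) = -0.5592
sin(-124°) = -0.82904
Real = 6.8005*(-0.5592) = -3.8028
Imag = 6.8005*(-0.82904) = -5.6379

-3.8028 - 5.6379i


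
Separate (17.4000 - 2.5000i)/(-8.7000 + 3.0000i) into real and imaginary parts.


Multiply by conjugate: (17.4000 - 2.5000i)(-8.7000 - 3.0000i) / ((-8.7)^2 + 3^2)
Numerator real = 17.4*(-8.7) - (2.5)*3 = -158.88
Numerator imag = -2.5*(-8.7) - 17.4*3 = -30.45
Denominator = 84.69
Re(z) = -158.88/84.69 = -1.8760
Im(z) = -30.45/84.69 = -0.3595

Re(z) = -1.8760, Im(z) = -0.3595


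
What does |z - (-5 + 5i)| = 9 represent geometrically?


|z - z0| = r is a circle with center z0 and radius r.
Center = (-5, 5), radius = 9

Circle with center (-5, 5) and radius 9


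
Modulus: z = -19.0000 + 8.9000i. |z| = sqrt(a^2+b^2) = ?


|z| = sqrt((-19)^2 + 8.9^2) = sqrt(361 + 79.21) = sqrt(440.21) = 20.9812

|z| = 20.9812


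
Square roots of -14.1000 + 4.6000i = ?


|z| = sqrt(198.81+21.16) = 14.8314
sqrt((|z|+a)/2) = sqrt((14.8314+(-14.1))/2) = sqrt(0.3657) = 0.6047
sqrt((|z|-a)/2) = sqrt((14.8314-(-14.1))/2) = sqrt(14.4657) = 3.8034

±(0.6047 + 3.8034i) i.e. 0.6047 + 3.8034i and -0.6047 - 3.8034i


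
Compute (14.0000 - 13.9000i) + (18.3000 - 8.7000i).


Real: 14 + 18.3 = 32.3
Imag: -13.9 - 8.7 = -22.6

32.3000 - 22.6000i


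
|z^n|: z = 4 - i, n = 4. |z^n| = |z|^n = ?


|z| = sqrt(16+1) = sqrt(17) = 4.1231
|z^4| = |z|^4 = (sqrt(17))^4 = 17^2 = 289

|z^4| = 289


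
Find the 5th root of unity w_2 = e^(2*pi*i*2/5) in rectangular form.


Angle = 360*2/5 = 144°
a = cos(144°) = -0.8090
b = sin(144°) = 0.5878

-0.8090 + 0.5878i


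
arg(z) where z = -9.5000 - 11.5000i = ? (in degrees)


Re = -9.5, Im = -11.5
arg = atan2(-11.5, -9.5) = -129.5597 degrees

arg(z) = -129.5597 degrees


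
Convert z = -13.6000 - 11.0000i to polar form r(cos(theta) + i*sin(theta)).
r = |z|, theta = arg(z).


r = sqrt(184.96+121) = sqrt(305.96) = 17.4917
theta = atan2(-11, -13.6) = -141.0333 degrees

r = 17.4917, theta = -141.0333 degrees


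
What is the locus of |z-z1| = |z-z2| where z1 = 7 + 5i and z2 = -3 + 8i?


Equal distances means the locus is the perpendicular bisector of z1 and z2.
Midpoint = ((7+(-3))/2, (5+8)/2) = (2.0000, 6.5000)

Perpendicular bisector through (2.0000, 6.5000)


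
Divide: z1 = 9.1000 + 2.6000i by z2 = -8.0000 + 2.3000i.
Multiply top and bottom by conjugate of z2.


Conjugate of z2 = -8.0000 - 2.3000i
Numerator: (9.1000 + 2.6000i)(-8.0000 - 2.3000i) = -66.8200 - 41.7300i
Denominator: (-8)^2 + 2.3^2 = 69.29
Result = (-66.8200 - 41.7300i)/69.29

-0.9644 - 0.6023i


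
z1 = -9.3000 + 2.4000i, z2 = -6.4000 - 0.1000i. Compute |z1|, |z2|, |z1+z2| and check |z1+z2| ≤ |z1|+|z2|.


|z1| = sqrt((-9.3)^2 + 2.4^2) = sqrt(92.25) = 9.6047
|z2| = sqrt((-6.4)^2 + (-0.1)^2) = sqrt(40.97) = 6.4008
z1+z2 = -15.7000 + 2.3000i
|z1+z2| = sqrt(251.78) = 15.8676
|z1|+|z2| = 9.6047 + 6.4008 = 16.0055

|z1+z2| = 15.8676 ≤ |z1|+|z2| = 16.0055 (verified)


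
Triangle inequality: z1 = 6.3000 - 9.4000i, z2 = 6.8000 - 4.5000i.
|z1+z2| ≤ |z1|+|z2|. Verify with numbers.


|z1| = sqrt(6.3^2 + (-9.4)^2) = sqrt(128.05) = 11.3159
|z2| = sqrt(6.8^2 + (-4.5)^2) = sqrt(66.49) = 8.1541
z1+z2 = 13.1000 - 13.9000i
|z1+z2| = sqrt(364.82) = 19.1003
|z1|+|z2| = 11.3159 + 8.1541 = 19.4700

|z1+z2| = 19.1003 ≤ |z1|+|z2| = 19.4700 (verified)


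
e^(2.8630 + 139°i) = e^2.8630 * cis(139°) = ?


e^2.8630 = 17.5140
cos(139°) = -0.75471
sin(139°) = 0.65606
Real = 17.5140*(-0.75471) = -13.2180
Imag = 17.5140*0.65606 = 11.4902

-13.2180 + 11.4902i


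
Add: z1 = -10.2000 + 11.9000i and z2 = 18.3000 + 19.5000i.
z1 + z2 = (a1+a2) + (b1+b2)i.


Real: -10.2 + 18.3 = 8.1
Imag: 11.9 + 19.5 = 31.4

8.1000 + 31.4000i


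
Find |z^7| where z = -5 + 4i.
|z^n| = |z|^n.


|z| = sqrt(25+16) = sqrt(41) = 6.4031
|z^7| = |z|^7 = (sqrt(41))^7 = 41^3 * sqrt(41) = 68921*sqrt(41)

|z^7| = 68921*sqrt(41) ≈ 441309.7256


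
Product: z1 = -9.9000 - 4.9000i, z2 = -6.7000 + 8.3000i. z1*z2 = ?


Real = -9.9*(-6.7) - (-4.9)*8.3 = 66.33 - (-40.67) = 107
Imag = -9.9*8.3 - (6.7)*(-4.9) = -82.17 + 32.83 = -49.34

107.0000 - 49.3400i


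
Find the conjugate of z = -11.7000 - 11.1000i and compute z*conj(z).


z_bar = -11.7000 + 11.1000i
z*z_bar = (-11.7)^2 + (-11.1)^2 = 136.89 + 123.21 = 260.1

z_bar = -11.7000 + 11.1000i, z*z_bar = 260.1


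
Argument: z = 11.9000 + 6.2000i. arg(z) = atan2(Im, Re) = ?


Re = 11.9, Im = 6.2
arg = atan2(6.2, 11.9) = 27.5199 degrees

arg(z) = 27.5199 degrees


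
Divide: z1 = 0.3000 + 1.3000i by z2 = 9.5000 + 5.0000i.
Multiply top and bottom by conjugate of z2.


Conjugate of z2 = 9.5000 - 5.0000i
Numerator: (0.3000 + 1.3000i)(9.5000 - 5.0000i) = 9.3500 + 10.8500i
Denominator: 9.5^2 + 5^2 = 115.25
Result = (9.3500 + 10.8500i)/115.25

0.0811 + 0.0941i


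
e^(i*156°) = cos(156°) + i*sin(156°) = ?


cos(156°) = -0.9135
sin(156°) = 0.4067

e^(i*156°) = -0.9135 + 0.4067i


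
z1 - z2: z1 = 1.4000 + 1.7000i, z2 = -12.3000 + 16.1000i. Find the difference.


Real: 1.4 + 12.3 = 13.7
Imag: 1.7 - 16.1 = -14.4

13.7000 - 14.4000i


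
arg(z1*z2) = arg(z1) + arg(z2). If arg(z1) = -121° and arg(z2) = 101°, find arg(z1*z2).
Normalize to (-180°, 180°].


arg(z1*z2) = -121° + 101° = -20°
Normalized to (-180°, 180°]: -20°

-20°


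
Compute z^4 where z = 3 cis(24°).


r^4 = 3^4 = 81
n*theta = 4*24° = 96° = 96° (mod 360)
a = 81*cos(96°) = -8.4668
b = 81*sin(96°) = 80.5563

81 cis(96°) = -8.4668 + 80.5563i


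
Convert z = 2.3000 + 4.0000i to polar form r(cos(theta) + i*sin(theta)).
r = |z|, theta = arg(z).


r = sqrt(5.29+16) = sqrt(21.29) = 4.6141
theta = atan2(4, 2.3) = 60.1011 degrees

r = 4.6141, theta = 60.1011 degrees


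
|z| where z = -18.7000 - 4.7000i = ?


|z| = sqrt((-18.7)^2 + (-4.7)^2) = sqrt(349.69 + 22.09) = sqrt(371.78) = 19.2816

|z| = 19.2816


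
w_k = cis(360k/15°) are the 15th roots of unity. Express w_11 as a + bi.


Angle = 360*11/15 = 264°
a = cos(264°) = -0.1045
b = sin(264°) = -0.9945

-0.1045 - 0.9945i


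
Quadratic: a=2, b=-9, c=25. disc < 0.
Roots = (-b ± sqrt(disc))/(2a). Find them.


disc = (-9)^2 - 4*2*25 = 81 - 200 = -119
sqrt(|disc|) = sqrt(119) = 10.9087
Real part = 9/(2*2) = 2.2500
Imag part = 10.9087/(2*2) = 2.7272

2.2500 ± 2.7272i


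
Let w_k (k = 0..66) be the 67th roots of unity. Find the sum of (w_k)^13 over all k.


The roots are w_k = w^k with w = e^(2*pi*i/67), and (w^k)^13 = (w^13)^k.
So S = 1 + u + u^2 + ... + u^(66) with u = w^13.
13 = 0*67 + 13, so 13 is not a multiple of 67: u = w^13 ≠ 1 (w is a primitive 67th root), while u^67 = (w^67)^13 = 1.
Geometric series: S = (1 - u^67)/(1 - u) = (1 - 1)/(1 - u) = 0

S = 0


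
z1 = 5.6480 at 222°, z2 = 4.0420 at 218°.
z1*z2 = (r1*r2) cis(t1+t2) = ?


r = 5.6480 * 4.0420 = 22.8292
theta = 222° + 218° = 440° = 80° (mod 360)

22.8292 cis(80°)


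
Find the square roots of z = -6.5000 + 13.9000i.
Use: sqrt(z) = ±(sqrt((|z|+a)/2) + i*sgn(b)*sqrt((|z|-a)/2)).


|z| = sqrt(42.25+193.21) = 15.3447
sqrt((|z|+a)/2) = sqrt((15.3447+(-6.5))/2) = sqrt(4.4224) = 2.1029
sqrt((|z|-a)/2) = sqrt((15.3447-(-6.5))/2) = sqrt(10.9224) = 3.3049

±(2.1029 + 3.3049i) i.e. 2.1029 + 3.3049i and -2.1029 - 3.3049i


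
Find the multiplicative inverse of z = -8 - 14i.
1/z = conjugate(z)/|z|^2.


|z|^2 = 64+196 = 260
1/z = (-8 + 14i)/260

1/z = -0.0308 + 0.0538i


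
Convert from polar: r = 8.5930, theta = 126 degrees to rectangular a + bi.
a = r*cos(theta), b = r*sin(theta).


a = 8.5930*cos(126°) = 8.5930*(-0.587785) = -5.0508
b = 8.5930*sin(126°) = 8.5930*0.80902 = 6.9519

-5.0508 + 6.9519i


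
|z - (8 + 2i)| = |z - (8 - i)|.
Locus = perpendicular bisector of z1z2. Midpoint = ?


Equal distances means the locus is the perpendicular bisector of z1 and z2.
Midpoint = ((8+8)/2, (2+(-1))/2) = (8.0000, 0.5000)

Perpendicular bisector through (8.0000, 0.5000)


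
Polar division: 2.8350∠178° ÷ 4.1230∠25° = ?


r = 2.8350 / 4.1230 = 0.6876
theta = 178° - 25° = 153° = 153° (mod 360)

0.6876 cis(153°)


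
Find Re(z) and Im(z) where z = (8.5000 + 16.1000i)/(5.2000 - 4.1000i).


Multiply by conjugate: (8.5000 + 16.1000i)(5.2000 + 4.1000i) / (5.2^2 + (-4.1)^2)
Numerator real = 8.5*5.2 + 16.1*(-4.1) = -21.81
Numerator imag = 16.1*5.2 - 8.5*(-4.1) = 118.57
Denominator = 43.85
Re(z) = -21.81/43.85 = -0.4974
Im(z) = 118.57/43.85 = 2.7040

Re(z) = -0.4974, Im(z) = 2.7040


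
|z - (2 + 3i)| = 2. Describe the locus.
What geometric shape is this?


|z - z0| = r is a circle with center z0 and radius r.
Center = (2, 3), radius = 2

Circle with center (2, 3) and radius 2


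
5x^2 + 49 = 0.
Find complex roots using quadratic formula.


disc = 0^2 - 4*5*49 = 0 - 980 = -980
sqrt(|disc|) = sqrt(980) = 31.3050
Real part = 0/(2*5) = 0
Imag part = 31.3050/(2*5) = 3.1305

0 ± 3.1305i


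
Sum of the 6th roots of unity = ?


The sum of all 6th roots of unity is 0.
Geometric series: (1 - w^6)/(1 - w) = (1-1)/(1-w) = 0 since w^6 = 1, w ≠ 1.
Alternatively: coefficient of z^5 in z^6 - 1 is 0.

0


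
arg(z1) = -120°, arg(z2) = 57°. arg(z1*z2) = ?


arg(z1*z2) = -120° + 57° = -63°
Normalized to (-180°, 180°]: -63°

-63°


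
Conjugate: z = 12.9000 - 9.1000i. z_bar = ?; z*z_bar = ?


z_bar = 12.9000 + 9.1000i
z*z_bar = 12.9^2 + (-9.1)^2 = 166.41 + 82.81 = 249.22

z_bar = 12.9000 + 9.1000i, z*z_bar = 249.22


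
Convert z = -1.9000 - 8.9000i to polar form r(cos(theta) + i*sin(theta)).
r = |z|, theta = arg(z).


r = sqrt(3.61+79.21) = sqrt(82.82) = 9.1005
theta = atan2(-8.9, -1.9) = -102.0508 degrees

r = 9.1005, theta = -102.0508 degrees


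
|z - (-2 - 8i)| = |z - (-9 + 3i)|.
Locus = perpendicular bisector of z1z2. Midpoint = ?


Equal distances means the locus is the perpendicular bisector of z1 and z2.
Midpoint = ((-2+(-9))/2, (-8+3)/2) = (-5.5000, -2.5000)

Perpendicular bisector through (-5.5000, -2.5000)


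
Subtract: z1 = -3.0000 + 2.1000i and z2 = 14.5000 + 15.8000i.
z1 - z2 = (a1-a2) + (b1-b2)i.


Real: -3 - 14.5 = -17.5
Imag: 2.1 - 15.8 = -13.7

-17.5000 - 13.7000i


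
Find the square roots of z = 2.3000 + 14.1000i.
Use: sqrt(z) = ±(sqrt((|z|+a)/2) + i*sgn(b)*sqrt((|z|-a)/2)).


|z| = sqrt(5.29+198.81) = 14.2864
sqrt((|z|+a)/2) = sqrt((14.2864+2.3)/2) = sqrt(8.2932) = 2.8798
sqrt((|z|-a)/2) = sqrt((14.2864-2.3)/2) = sqrt(5.9932) = 2.4481

±(2.8798 + 2.4481i) i.e. 2.8798 + 2.4481i and -2.8798 - 2.4481i


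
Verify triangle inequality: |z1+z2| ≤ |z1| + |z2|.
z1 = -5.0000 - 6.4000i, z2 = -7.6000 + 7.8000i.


|z1| = sqrt((-5)^2 + (-6.4)^2) = sqrt(65.96) = 8.1216
|z2| = sqrt((-7.6)^2 + 7.8^2) = sqrt(118.6) = 10.8904
z1+z2 = -12.6000 + 1.4000i
|z1+z2| = sqrt(160.72) = 12.6775
|z1|+|z2| = 8.1216 + 10.8904 = 19.0120

|z1+z2| = 12.6775 ≤ |z1|+|z2| = 19.0120 (verified)


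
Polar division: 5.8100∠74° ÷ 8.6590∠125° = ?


r = 5.8100 / 8.6590 = 0.6710
theta = 74° - 125° = -51° = 309° (mod 360)

0.6710 cis(309°)


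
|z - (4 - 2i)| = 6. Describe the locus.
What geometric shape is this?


|z - z0| = r is a circle with center z0 and radius r.
Center = (4, -2), radius = 6

Circle with center (4, -2) and radius 6


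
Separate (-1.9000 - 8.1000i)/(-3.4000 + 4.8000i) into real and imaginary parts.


Multiply by conjugate: (-1.9000 - 8.1000i)(-3.4000 - 4.8000i) / ((-3.4)^2 + 4.8^2)
Numerator real = -1.9*(-3.4) - (8.1)*4.8 = -32.42
Numerator imag = -8.1*(-3.4) - (-1.9)*4.8 = 36.66
Denominator = 34.6
Re(z) = -32.42/34.6 = -0.9370
Im(z) = 36.66/34.6 = 1.0595

Re(z) = -0.9370, Im(z) = 1.0595


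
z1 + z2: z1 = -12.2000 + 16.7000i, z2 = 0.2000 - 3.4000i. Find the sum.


Real: -12.2 + 0.2 = -12
Imag: 16.7 - 3.4 = 13.3

-12.0000 + 13.3000i


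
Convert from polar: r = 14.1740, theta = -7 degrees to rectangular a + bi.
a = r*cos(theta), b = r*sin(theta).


a = 14.1740*cos(-7°) = 14.1740*0.992546 = 14.0683
b = 14.1740*sin(-7°) = 14.1740*(-0.12187) = -1.7274

14.0683 - 1.7274i


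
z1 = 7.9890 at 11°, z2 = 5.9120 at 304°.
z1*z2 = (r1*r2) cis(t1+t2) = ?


r = 7.9890 * 5.9120 = 47.2310
theta = 11° + 304° = 315° = 315° (mod 360)

47.2310 cis(315°)


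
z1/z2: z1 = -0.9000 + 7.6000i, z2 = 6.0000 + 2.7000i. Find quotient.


Conjugate of z2 = 6.0000 - 2.7000i
Numerator: (-0.9000 + 7.6000i)(6.0000 - 2.7000i) = 15.1200 + 48.0300i
Denominator: 6^2 + 2.7^2 = 43.29
Result = (15.1200 + 48.0300i)/43.29

0.3493 + 1.1095i


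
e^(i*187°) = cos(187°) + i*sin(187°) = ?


cos(187°) = -0.9925
sin(187°) = -0.1219

e^(i*187°) = -0.9925 - 0.1219i


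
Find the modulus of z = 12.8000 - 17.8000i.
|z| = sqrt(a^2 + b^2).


|z| = sqrt(12.8^2 + (-17.8)^2) = sqrt(163.84 + 316.84) = sqrt(480.68) = 21.9244

|z| = 21.9244


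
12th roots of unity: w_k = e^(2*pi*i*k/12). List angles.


The 12th roots of unity are cis(360k/12°) for k=0..11
Angle step = 360/12 = 30°
Primitive root: cis(30°)
Primitive root = 0.8660 + 0.5000i

12 roots at angles: 0°, 30°, 60°, 90°, 120°, 150°, 180°, 210°, 240°, 270°, 300°, 330°


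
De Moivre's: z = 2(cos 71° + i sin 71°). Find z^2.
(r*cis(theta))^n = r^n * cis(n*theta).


r^2 = 2^2 = 4
n*theta = 2*71° = 142° = 142° (mod 360)
a = 4*cos(142°) = -3.1520
b = 4*sin(142°) = 2.4626

4 cis(142°) = -3.1520 + 2.4626i


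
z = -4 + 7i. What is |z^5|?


|z| = sqrt(16+49) = sqrt(65) = 8.0623
|z^5| = |z|^5 = (sqrt(65))^5 = 65^2 * sqrt(65) = 4225*sqrt(65)

|z^5| = 4225*sqrt(65) ≈ 34063.0390


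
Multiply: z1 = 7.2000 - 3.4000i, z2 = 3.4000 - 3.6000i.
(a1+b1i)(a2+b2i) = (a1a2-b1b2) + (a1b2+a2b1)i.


Real = 7.2*3.4 - (-3.4)*(-3.6) = 24.48 - 12.24 = 12.24
Imag = 7.2*(-3.6) + 3.4*(-3.4) = -25.92 - (11.56) = -37.48

12.2400 - 37.4800i


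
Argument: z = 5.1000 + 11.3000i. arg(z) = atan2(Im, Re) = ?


Re = 5.1, Im = 11.3
arg = atan2(11.3, 5.1) = 65.7090 degrees

arg(z) = 65.7090 degrees


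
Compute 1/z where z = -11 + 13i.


|z|^2 = 121+169 = 290
1/z = (-11 - 13i)/290

1/z = -0.0379 - 0.0448i


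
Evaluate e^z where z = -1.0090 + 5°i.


e^-1.0090 = 0.3646
cos(5°) = 0.9962
sin(5°) = 0.0872
Real = 0.3646*0.9962 = 0.3632
Imag = 0.3646*0.0872 = 0.0318

0.3632 + 0.0318i


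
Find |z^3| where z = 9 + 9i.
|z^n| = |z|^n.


|z| = sqrt(81+81) = sqrt(162) = 12.7279
|z^3| = |z|^3 = (sqrt(162))^3 = 162*sqrt(162)

|z^3| = 162*sqrt(162) ≈ 2061.9234


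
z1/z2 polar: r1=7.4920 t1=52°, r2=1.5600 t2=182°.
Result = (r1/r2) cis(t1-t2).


r = 7.4920 / 1.5600 = 4.8026
theta = 52° - 182° = -130° = 230° (mod 360)

4.8026 cis(230°)


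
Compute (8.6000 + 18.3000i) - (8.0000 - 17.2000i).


Real: 8.6 - 8 = 0.6
Imag: 18.3 + 17.2 = 35.5

0.6000 + 35.5000i


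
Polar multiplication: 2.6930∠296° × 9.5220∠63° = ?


r = 2.6930 * 9.5220 = 25.6427
theta = 296° + 63° = 359° = 359° (mod 360)

25.6427 cis(359°)


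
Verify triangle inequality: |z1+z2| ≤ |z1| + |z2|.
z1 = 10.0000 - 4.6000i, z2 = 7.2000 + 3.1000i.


|z1| = sqrt(10^2 + (-4.6)^2) = sqrt(121.16) = 11.0073
|z2| = sqrt(7.2^2 + 3.1^2) = sqrt(61.45) = 7.8390
z1+z2 = 17.2000 - 1.5000i
|z1+z2| = sqrt(298.09) = 17.2653
|z1|+|z2| = 11.0073 + 7.8390 = 18.8463

|z1+z2| = 17.2653 ≤ |z1|+|z2| = 18.8463 (verified)


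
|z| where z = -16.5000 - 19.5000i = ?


|z| = sqrt((-16.5)^2 + (-19.5)^2) = sqrt(272.25 + 380.25) = sqrt(652.5) = 25.5441

|z| = 25.5441


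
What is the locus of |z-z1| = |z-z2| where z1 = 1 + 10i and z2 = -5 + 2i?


Equal distances means the locus is the perpendicular bisector of z1 and z2.
Midpoint = ((1+(-5))/2, (10+2)/2) = (-2.0000, 6.0000)

Perpendicular bisector through (-2.0000, 6.0000)


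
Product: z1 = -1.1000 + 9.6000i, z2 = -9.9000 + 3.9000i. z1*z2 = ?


Real = -1.1*(-9.9) - 9.6*3.9 = 10.89 - 37.44 = -26.55
Imag = -1.1*3.9 - (9.9)*9.6 = -4.29 - (95.04) = -99.33

-26.5500 - 99.3300i


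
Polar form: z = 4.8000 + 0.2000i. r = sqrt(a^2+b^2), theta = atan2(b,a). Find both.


r = sqrt(23.04+0.04) = sqrt(23.08) = 4.8042
theta = atan2(0.2, 4.8) = 2.3859 degrees

r = 4.8042, theta = 2.3859 degrees


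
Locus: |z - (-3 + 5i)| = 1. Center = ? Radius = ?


|z - z0| = r is a circle with center z0 and radius r.
Center = (-3, 5), radius = 1

Circle with center (-3, 5) and radius 1


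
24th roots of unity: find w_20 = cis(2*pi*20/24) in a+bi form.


Angle = 360*20/24 = 300°
a = cos(300°) = 0.5000
b = sin(300°) = -0.8660

0.5000 - 0.8660i


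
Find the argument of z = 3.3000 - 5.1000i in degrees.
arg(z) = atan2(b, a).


Re = 3.3, Im = -5.1
arg = atan2(-5.1, 3.3) = -57.0948 degrees

arg(z) = -57.0948 degrees


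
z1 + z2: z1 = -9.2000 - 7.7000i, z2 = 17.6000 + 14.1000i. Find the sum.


Real: -9.2 + 17.6 = 8.4
Imag: -7.7 + 14.1 = 6.4

8.4000 + 6.4000i


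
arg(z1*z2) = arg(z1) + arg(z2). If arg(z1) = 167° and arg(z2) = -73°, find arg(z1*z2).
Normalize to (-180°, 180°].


arg(z1*z2) = 167° - 73° = 94°
Normalized to (-180°, 180°]: 94°

94°


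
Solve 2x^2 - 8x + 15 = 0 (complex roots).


disc = (-8)^2 - 4*2*15 = 64 - 120 = -56
sqrt(|disc|) = sqrt(56) = 7.4833
Real part = 8/(2*2) = 2.0000
Imag part = 7.4833/(2*2) = 1.8708

2.0000 ± 1.8708i


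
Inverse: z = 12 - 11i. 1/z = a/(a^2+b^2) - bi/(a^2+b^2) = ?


|z|^2 = 144+121 = 265
1/z = (12 + 11i)/265

1/z = 0.0453 + 0.0415i


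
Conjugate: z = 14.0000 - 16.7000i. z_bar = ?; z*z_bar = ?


z_bar = 14.0000 + 16.7000i
z*z_bar = 14^2 + (-16.7)^2 = 196 + 278.89 = 474.89

z_bar = 14.0000 + 16.7000i, z*z_bar = 474.89


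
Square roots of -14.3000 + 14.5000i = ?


|z| = sqrt(204.49+210.25) = 20.3652
sqrt((|z|+a)/2) = sqrt((20.3652+(-14.3))/2) = sqrt(3.0326) = 1.7414
sqrt((|z|-a)/2) = sqrt((20.3652-(-14.3))/2) = sqrt(17.3326) = 4.1632

±(1.7414 + 4.1632i) i.e. 1.7414 + 4.1632i and -1.7414 - 4.1632i


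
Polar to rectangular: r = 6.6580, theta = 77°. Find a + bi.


a = 6.6580*cos(77°) = 6.6580*0.22495 = 1.4977
b = 6.6580*sin(77°) = 6.6580*0.97437 = 6.4874

1.4977 + 6.4874i


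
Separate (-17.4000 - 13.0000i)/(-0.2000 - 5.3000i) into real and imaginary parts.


Multiply by conjugate: (-17.4000 - 13.0000i)(-0.2000 + 5.3000i) / ((-0.2)^2 + (-5.3)^2)
Numerator real = -17.4*(-0.2) - (13)*(-5.3) = 72.38
Numerator imag = -13*(-0.2) - (-17.4)*(-5.3) = -89.62
Denominator = 28.13
Re(z) = 72.38/28.13 = 2.5731
Im(z) = -89.62/28.13 = -3.1859

Re(z) = 2.5731, Im(z) = -3.1859


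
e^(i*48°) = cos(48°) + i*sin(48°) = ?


cos(48°) = 0.6691
sin(48°) = 0.7431

e^(i*48°) = 0.6691 + 0.7431i


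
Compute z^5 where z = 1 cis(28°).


r^5 = 1^5 = 1
n*theta = 5*28° = 140° = 140° (mod 360)
a = 1*cos(140°) = -0.7660
b = 1*sin(140°) = 0.6428

1 cis(140°) = -0.7660 + 0.6428i


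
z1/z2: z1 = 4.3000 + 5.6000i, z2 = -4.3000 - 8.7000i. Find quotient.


Conjugate of z2 = -4.3000 + 8.7000i
Numerator: (4.3000 + 5.6000i)(-4.3000 + 8.7000i) = -67.2100 + 13.3300i
Denominator: (-4.3)^2 + (-8.7)^2 = 94.18
Result = (-67.2100 + 13.3300i)/94.18

-0.7136 + 0.1415i


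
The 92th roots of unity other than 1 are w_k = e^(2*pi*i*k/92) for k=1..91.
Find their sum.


With w = e^(2*pi*i/92), all 92 of the 92th roots of unity w^0 = 1, w, ..., w^(91) sum to 0: 1 + w + ... + w^(91) = (1 - w^92)/(1 - w) = 0 since w^92 = 1, w ≠ 1.
Removing the root 1: w + w^2 + ... + w^(91) = 0 - 1 = -1

Sum = -1


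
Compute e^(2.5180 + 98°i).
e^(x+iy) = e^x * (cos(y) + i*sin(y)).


e^2.5180 = 12.4038
cos(98°) = -0.139173
sin(98°) = 0.99027
Real = 12.4038*(-0.139173) = -1.7263
Imag = 12.4038*0.99027 = 12.2831

-1.7263 + 12.2831i


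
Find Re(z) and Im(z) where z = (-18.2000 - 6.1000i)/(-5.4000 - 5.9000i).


Multiply by conjugate: (-18.2000 - 6.1000i)(-5.4000 + 5.9000i) / ((-5.4)^2 + (-5.9)^2)
Numerator real = -18.2*(-5.4) - (6.1)*(-5.9) = 134.27
Numerator imag = -6.1*(-5.4) - (-18.2)*(-5.9) = -74.44
Denominator = 63.97
Re(z) = 134.27/63.97 = 2.0990
Im(z) = -74.44/63.97 = -1.1637

Re(z) = 2.0990, Im(z) = -1.1637


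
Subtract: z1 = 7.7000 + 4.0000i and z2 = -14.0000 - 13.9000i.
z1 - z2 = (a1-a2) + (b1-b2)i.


Real: 7.7 + 14 = 21.7
Imag: 4 + 13.9 = 17.9

21.7000 + 17.9000i


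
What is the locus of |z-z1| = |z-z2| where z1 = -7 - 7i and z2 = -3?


Equal distances means the locus is the perpendicular bisector of z1 and z2.
Midpoint = ((-7+(-3))/2, (-7+0)/2) = (-5.0000, -3.5000)

Perpendicular bisector through (-5.0000, -3.5000)


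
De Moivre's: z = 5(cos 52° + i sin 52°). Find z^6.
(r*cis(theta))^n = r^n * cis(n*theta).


r^6 = 5^6 = 15625
n*theta = 6*52° = 312° = 312° (mod 360)
a = 15625*cos(312°) = 10455.1657
b = 15625*sin(312°) = -11611.6379

15625 cis(312°) = 10455.1657 - 11611.6379i
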